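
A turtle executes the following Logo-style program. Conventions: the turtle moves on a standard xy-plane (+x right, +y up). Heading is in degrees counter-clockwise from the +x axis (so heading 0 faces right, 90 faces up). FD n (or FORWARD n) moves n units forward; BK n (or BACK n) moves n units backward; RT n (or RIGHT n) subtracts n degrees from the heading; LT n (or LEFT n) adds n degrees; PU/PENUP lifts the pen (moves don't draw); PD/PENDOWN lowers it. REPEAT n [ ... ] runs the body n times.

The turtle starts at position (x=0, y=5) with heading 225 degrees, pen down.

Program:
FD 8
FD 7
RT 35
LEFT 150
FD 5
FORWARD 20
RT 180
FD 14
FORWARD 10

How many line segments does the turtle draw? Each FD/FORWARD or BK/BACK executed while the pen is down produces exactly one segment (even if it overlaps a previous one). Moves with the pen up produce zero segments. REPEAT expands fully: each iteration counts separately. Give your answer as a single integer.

Answer: 6

Derivation:
Executing turtle program step by step:
Start: pos=(0,5), heading=225, pen down
FD 8: (0,5) -> (-5.657,-0.657) [heading=225, draw]
FD 7: (-5.657,-0.657) -> (-10.607,-5.607) [heading=225, draw]
RT 35: heading 225 -> 190
LT 150: heading 190 -> 340
FD 5: (-10.607,-5.607) -> (-5.908,-7.317) [heading=340, draw]
FD 20: (-5.908,-7.317) -> (12.886,-14.157) [heading=340, draw]
RT 180: heading 340 -> 160
FD 14: (12.886,-14.157) -> (-0.27,-9.369) [heading=160, draw]
FD 10: (-0.27,-9.369) -> (-9.667,-5.949) [heading=160, draw]
Final: pos=(-9.667,-5.949), heading=160, 6 segment(s) drawn
Segments drawn: 6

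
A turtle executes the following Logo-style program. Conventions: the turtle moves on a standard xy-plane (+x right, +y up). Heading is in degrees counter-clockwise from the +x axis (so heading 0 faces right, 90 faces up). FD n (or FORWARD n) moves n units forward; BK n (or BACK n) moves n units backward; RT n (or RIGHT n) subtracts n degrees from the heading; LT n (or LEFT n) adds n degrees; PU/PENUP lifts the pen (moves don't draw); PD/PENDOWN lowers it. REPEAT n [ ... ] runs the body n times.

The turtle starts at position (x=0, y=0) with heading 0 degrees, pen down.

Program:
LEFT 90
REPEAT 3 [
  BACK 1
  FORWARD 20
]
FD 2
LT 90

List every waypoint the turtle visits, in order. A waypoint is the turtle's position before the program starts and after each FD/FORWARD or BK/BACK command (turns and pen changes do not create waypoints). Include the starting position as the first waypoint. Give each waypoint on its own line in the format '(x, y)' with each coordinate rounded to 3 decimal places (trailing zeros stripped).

Executing turtle program step by step:
Start: pos=(0,0), heading=0, pen down
LT 90: heading 0 -> 90
REPEAT 3 [
  -- iteration 1/3 --
  BK 1: (0,0) -> (0,-1) [heading=90, draw]
  FD 20: (0,-1) -> (0,19) [heading=90, draw]
  -- iteration 2/3 --
  BK 1: (0,19) -> (0,18) [heading=90, draw]
  FD 20: (0,18) -> (0,38) [heading=90, draw]
  -- iteration 3/3 --
  BK 1: (0,38) -> (0,37) [heading=90, draw]
  FD 20: (0,37) -> (0,57) [heading=90, draw]
]
FD 2: (0,57) -> (0,59) [heading=90, draw]
LT 90: heading 90 -> 180
Final: pos=(0,59), heading=180, 7 segment(s) drawn
Waypoints (8 total):
(0, 0)
(0, -1)
(0, 19)
(0, 18)
(0, 38)
(0, 37)
(0, 57)
(0, 59)

Answer: (0, 0)
(0, -1)
(0, 19)
(0, 18)
(0, 38)
(0, 37)
(0, 57)
(0, 59)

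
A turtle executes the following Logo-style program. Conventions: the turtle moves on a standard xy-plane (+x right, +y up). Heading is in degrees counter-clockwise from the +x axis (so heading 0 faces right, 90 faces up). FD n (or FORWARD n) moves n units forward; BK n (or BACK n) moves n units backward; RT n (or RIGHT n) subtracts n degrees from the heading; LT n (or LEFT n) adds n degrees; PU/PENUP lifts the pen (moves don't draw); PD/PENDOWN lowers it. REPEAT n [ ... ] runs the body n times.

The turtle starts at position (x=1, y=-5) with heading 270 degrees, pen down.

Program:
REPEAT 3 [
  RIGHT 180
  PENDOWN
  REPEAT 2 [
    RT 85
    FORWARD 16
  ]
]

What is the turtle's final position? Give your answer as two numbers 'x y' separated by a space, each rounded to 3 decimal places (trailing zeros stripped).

Answer: 63.146 -37.351

Derivation:
Executing turtle program step by step:
Start: pos=(1,-5), heading=270, pen down
REPEAT 3 [
  -- iteration 1/3 --
  RT 180: heading 270 -> 90
  PD: pen down
  REPEAT 2 [
    -- iteration 1/2 --
    RT 85: heading 90 -> 5
    FD 16: (1,-5) -> (16.939,-3.606) [heading=5, draw]
    -- iteration 2/2 --
    RT 85: heading 5 -> 280
    FD 16: (16.939,-3.606) -> (19.717,-19.362) [heading=280, draw]
  ]
  -- iteration 2/3 --
  RT 180: heading 280 -> 100
  PD: pen down
  REPEAT 2 [
    -- iteration 1/2 --
    RT 85: heading 100 -> 15
    FD 16: (19.717,-19.362) -> (35.172,-15.221) [heading=15, draw]
    -- iteration 2/2 --
    RT 85: heading 15 -> 290
    FD 16: (35.172,-15.221) -> (40.645,-30.256) [heading=290, draw]
  ]
  -- iteration 3/3 --
  RT 180: heading 290 -> 110
  PD: pen down
  REPEAT 2 [
    -- iteration 1/2 --
    RT 85: heading 110 -> 25
    FD 16: (40.645,-30.256) -> (55.146,-23.495) [heading=25, draw]
    -- iteration 2/2 --
    RT 85: heading 25 -> 300
    FD 16: (55.146,-23.495) -> (63.146,-37.351) [heading=300, draw]
  ]
]
Final: pos=(63.146,-37.351), heading=300, 6 segment(s) drawn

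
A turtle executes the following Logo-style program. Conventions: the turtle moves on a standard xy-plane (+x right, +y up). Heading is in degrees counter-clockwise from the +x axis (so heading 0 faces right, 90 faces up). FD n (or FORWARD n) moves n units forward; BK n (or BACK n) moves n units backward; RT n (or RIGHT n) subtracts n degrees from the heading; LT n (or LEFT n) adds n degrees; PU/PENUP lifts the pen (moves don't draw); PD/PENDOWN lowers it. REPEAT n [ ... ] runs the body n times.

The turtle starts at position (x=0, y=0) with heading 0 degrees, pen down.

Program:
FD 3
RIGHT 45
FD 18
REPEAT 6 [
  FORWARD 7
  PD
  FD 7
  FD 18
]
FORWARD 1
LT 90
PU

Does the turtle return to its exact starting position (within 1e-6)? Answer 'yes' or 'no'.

Answer: no

Derivation:
Executing turtle program step by step:
Start: pos=(0,0), heading=0, pen down
FD 3: (0,0) -> (3,0) [heading=0, draw]
RT 45: heading 0 -> 315
FD 18: (3,0) -> (15.728,-12.728) [heading=315, draw]
REPEAT 6 [
  -- iteration 1/6 --
  FD 7: (15.728,-12.728) -> (20.678,-17.678) [heading=315, draw]
  PD: pen down
  FD 7: (20.678,-17.678) -> (25.627,-22.627) [heading=315, draw]
  FD 18: (25.627,-22.627) -> (38.355,-35.355) [heading=315, draw]
  -- iteration 2/6 --
  FD 7: (38.355,-35.355) -> (43.305,-40.305) [heading=315, draw]
  PD: pen down
  FD 7: (43.305,-40.305) -> (48.255,-45.255) [heading=315, draw]
  FD 18: (48.255,-45.255) -> (60.983,-57.983) [heading=315, draw]
  -- iteration 3/6 --
  FD 7: (60.983,-57.983) -> (65.933,-62.933) [heading=315, draw]
  PD: pen down
  FD 7: (65.933,-62.933) -> (70.882,-67.882) [heading=315, draw]
  FD 18: (70.882,-67.882) -> (83.61,-80.61) [heading=315, draw]
  -- iteration 4/6 --
  FD 7: (83.61,-80.61) -> (88.56,-85.56) [heading=315, draw]
  PD: pen down
  FD 7: (88.56,-85.56) -> (93.51,-90.51) [heading=315, draw]
  FD 18: (93.51,-90.51) -> (106.238,-103.238) [heading=315, draw]
  -- iteration 5/6 --
  FD 7: (106.238,-103.238) -> (111.187,-108.187) [heading=315, draw]
  PD: pen down
  FD 7: (111.187,-108.187) -> (116.137,-113.137) [heading=315, draw]
  FD 18: (116.137,-113.137) -> (128.865,-125.865) [heading=315, draw]
  -- iteration 6/6 --
  FD 7: (128.865,-125.865) -> (133.815,-130.815) [heading=315, draw]
  PD: pen down
  FD 7: (133.815,-130.815) -> (138.765,-135.765) [heading=315, draw]
  FD 18: (138.765,-135.765) -> (151.492,-148.492) [heading=315, draw]
]
FD 1: (151.492,-148.492) -> (152.2,-149.2) [heading=315, draw]
LT 90: heading 315 -> 45
PU: pen up
Final: pos=(152.2,-149.2), heading=45, 21 segment(s) drawn

Start position: (0, 0)
Final position: (152.2, -149.2)
Distance = 213.132; >= 1e-6 -> NOT closed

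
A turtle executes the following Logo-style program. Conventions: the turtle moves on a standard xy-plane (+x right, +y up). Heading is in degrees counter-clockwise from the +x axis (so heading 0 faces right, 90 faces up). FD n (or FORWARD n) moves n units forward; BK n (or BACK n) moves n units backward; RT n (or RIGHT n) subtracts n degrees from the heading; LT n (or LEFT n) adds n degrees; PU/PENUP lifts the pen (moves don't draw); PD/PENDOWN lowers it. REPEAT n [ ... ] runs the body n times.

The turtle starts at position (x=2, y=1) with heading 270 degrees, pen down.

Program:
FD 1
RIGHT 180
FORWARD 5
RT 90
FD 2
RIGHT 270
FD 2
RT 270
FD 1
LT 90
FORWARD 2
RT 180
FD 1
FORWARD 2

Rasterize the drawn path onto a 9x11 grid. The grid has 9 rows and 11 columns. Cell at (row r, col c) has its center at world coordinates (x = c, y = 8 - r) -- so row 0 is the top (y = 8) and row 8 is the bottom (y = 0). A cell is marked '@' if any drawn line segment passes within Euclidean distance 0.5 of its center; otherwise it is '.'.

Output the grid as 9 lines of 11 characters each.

Segment 0: (2,1) -> (2,0)
Segment 1: (2,0) -> (2,5)
Segment 2: (2,5) -> (4,5)
Segment 3: (4,5) -> (4,7)
Segment 4: (4,7) -> (3,7)
Segment 5: (3,7) -> (3,5)
Segment 6: (3,5) -> (3,6)
Segment 7: (3,6) -> (3,8)

Answer: ...@.......
...@@......
...@@......
..@@@......
..@........
..@........
..@........
..@........
..@........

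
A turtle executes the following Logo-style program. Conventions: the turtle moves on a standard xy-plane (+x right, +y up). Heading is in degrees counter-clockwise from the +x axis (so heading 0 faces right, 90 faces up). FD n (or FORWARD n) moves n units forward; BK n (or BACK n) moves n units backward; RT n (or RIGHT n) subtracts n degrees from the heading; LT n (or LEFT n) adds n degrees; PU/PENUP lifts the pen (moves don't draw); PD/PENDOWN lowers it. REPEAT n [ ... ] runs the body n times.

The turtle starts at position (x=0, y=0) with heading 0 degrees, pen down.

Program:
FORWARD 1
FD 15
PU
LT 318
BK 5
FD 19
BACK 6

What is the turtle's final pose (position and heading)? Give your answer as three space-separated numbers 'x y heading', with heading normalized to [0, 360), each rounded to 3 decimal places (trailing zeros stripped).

Answer: 21.945 -5.353 318

Derivation:
Executing turtle program step by step:
Start: pos=(0,0), heading=0, pen down
FD 1: (0,0) -> (1,0) [heading=0, draw]
FD 15: (1,0) -> (16,0) [heading=0, draw]
PU: pen up
LT 318: heading 0 -> 318
BK 5: (16,0) -> (12.284,3.346) [heading=318, move]
FD 19: (12.284,3.346) -> (26.404,-9.368) [heading=318, move]
BK 6: (26.404,-9.368) -> (21.945,-5.353) [heading=318, move]
Final: pos=(21.945,-5.353), heading=318, 2 segment(s) drawn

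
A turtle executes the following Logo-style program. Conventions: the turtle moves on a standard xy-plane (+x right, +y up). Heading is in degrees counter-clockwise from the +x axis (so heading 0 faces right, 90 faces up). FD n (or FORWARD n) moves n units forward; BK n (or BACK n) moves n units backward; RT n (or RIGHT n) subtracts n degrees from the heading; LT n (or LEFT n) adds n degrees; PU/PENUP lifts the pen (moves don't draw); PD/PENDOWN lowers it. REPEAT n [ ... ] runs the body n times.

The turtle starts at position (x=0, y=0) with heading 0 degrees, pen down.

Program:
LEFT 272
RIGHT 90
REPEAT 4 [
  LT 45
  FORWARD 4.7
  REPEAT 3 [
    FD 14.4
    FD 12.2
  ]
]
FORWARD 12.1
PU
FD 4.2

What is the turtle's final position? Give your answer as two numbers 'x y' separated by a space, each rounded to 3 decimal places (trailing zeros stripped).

Answer: 107.858 -200.359

Derivation:
Executing turtle program step by step:
Start: pos=(0,0), heading=0, pen down
LT 272: heading 0 -> 272
RT 90: heading 272 -> 182
REPEAT 4 [
  -- iteration 1/4 --
  LT 45: heading 182 -> 227
  FD 4.7: (0,0) -> (-3.205,-3.437) [heading=227, draw]
  REPEAT 3 [
    -- iteration 1/3 --
    FD 14.4: (-3.205,-3.437) -> (-13.026,-13.969) [heading=227, draw]
    FD 12.2: (-13.026,-13.969) -> (-21.347,-22.891) [heading=227, draw]
    -- iteration 2/3 --
    FD 14.4: (-21.347,-22.891) -> (-31.167,-33.423) [heading=227, draw]
    FD 12.2: (-31.167,-33.423) -> (-39.488,-42.345) [heading=227, draw]
    -- iteration 3/3 --
    FD 14.4: (-39.488,-42.345) -> (-49.308,-52.877) [heading=227, draw]
    FD 12.2: (-49.308,-52.877) -> (-57.629,-61.799) [heading=227, draw]
  ]
  -- iteration 2/4 --
  LT 45: heading 227 -> 272
  FD 4.7: (-57.629,-61.799) -> (-57.465,-66.497) [heading=272, draw]
  REPEAT 3 [
    -- iteration 1/3 --
    FD 14.4: (-57.465,-66.497) -> (-56.962,-80.888) [heading=272, draw]
    FD 12.2: (-56.962,-80.888) -> (-56.537,-93.08) [heading=272, draw]
    -- iteration 2/3 --
    FD 14.4: (-56.537,-93.08) -> (-56.034,-107.472) [heading=272, draw]
    FD 12.2: (-56.034,-107.472) -> (-55.608,-119.664) [heading=272, draw]
    -- iteration 3/3 --
    FD 14.4: (-55.608,-119.664) -> (-55.106,-134.055) [heading=272, draw]
    FD 12.2: (-55.106,-134.055) -> (-54.68,-146.248) [heading=272, draw]
  ]
  -- iteration 3/4 --
  LT 45: heading 272 -> 317
  FD 4.7: (-54.68,-146.248) -> (-51.242,-149.453) [heading=317, draw]
  REPEAT 3 [
    -- iteration 1/3 --
    FD 14.4: (-51.242,-149.453) -> (-40.711,-159.274) [heading=317, draw]
    FD 12.2: (-40.711,-159.274) -> (-31.788,-167.594) [heading=317, draw]
    -- iteration 2/3 --
    FD 14.4: (-31.788,-167.594) -> (-21.257,-177.415) [heading=317, draw]
    FD 12.2: (-21.257,-177.415) -> (-12.334,-185.736) [heading=317, draw]
    -- iteration 3/3 --
    FD 14.4: (-12.334,-185.736) -> (-1.803,-195.556) [heading=317, draw]
    FD 12.2: (-1.803,-195.556) -> (7.12,-203.877) [heading=317, draw]
  ]
  -- iteration 4/4 --
  LT 45: heading 317 -> 2
  FD 4.7: (7.12,-203.877) -> (11.817,-203.713) [heading=2, draw]
  REPEAT 3 [
    -- iteration 1/3 --
    FD 14.4: (11.817,-203.713) -> (26.208,-203.21) [heading=2, draw]
    FD 12.2: (26.208,-203.21) -> (38.4,-202.784) [heading=2, draw]
    -- iteration 2/3 --
    FD 14.4: (38.4,-202.784) -> (52.792,-202.282) [heading=2, draw]
    FD 12.2: (52.792,-202.282) -> (64.984,-201.856) [heading=2, draw]
    -- iteration 3/3 --
    FD 14.4: (64.984,-201.856) -> (79.375,-201.354) [heading=2, draw]
    FD 12.2: (79.375,-201.354) -> (91.568,-200.928) [heading=2, draw]
  ]
]
FD 12.1: (91.568,-200.928) -> (103.661,-200.505) [heading=2, draw]
PU: pen up
FD 4.2: (103.661,-200.505) -> (107.858,-200.359) [heading=2, move]
Final: pos=(107.858,-200.359), heading=2, 29 segment(s) drawn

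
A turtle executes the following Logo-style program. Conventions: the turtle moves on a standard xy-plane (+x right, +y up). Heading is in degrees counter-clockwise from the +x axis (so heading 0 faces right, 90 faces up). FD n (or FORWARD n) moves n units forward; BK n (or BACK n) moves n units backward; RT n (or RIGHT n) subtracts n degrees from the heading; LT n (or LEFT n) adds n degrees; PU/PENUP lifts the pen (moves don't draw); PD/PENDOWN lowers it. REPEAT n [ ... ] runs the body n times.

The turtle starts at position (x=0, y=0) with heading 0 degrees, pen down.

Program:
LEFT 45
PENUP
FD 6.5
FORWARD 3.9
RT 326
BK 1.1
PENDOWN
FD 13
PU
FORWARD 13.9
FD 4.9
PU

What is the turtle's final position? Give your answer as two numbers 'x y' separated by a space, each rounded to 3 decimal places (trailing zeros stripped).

Answer: 13.212 37.49

Derivation:
Executing turtle program step by step:
Start: pos=(0,0), heading=0, pen down
LT 45: heading 0 -> 45
PU: pen up
FD 6.5: (0,0) -> (4.596,4.596) [heading=45, move]
FD 3.9: (4.596,4.596) -> (7.354,7.354) [heading=45, move]
RT 326: heading 45 -> 79
BK 1.1: (7.354,7.354) -> (7.144,6.274) [heading=79, move]
PD: pen down
FD 13: (7.144,6.274) -> (9.625,19.035) [heading=79, draw]
PU: pen up
FD 13.9: (9.625,19.035) -> (12.277,32.68) [heading=79, move]
FD 4.9: (12.277,32.68) -> (13.212,37.49) [heading=79, move]
PU: pen up
Final: pos=(13.212,37.49), heading=79, 1 segment(s) drawn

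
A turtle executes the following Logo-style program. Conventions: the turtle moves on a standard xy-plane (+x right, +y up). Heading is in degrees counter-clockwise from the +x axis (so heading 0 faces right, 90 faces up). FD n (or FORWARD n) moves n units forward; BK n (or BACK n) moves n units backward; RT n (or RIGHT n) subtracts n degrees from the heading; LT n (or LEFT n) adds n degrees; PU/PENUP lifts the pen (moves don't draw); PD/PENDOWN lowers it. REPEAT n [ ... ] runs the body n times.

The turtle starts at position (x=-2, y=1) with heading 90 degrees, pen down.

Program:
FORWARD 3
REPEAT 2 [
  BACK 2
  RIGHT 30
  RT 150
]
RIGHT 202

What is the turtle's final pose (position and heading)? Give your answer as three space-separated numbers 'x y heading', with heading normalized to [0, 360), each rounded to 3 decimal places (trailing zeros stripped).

Executing turtle program step by step:
Start: pos=(-2,1), heading=90, pen down
FD 3: (-2,1) -> (-2,4) [heading=90, draw]
REPEAT 2 [
  -- iteration 1/2 --
  BK 2: (-2,4) -> (-2,2) [heading=90, draw]
  RT 30: heading 90 -> 60
  RT 150: heading 60 -> 270
  -- iteration 2/2 --
  BK 2: (-2,2) -> (-2,4) [heading=270, draw]
  RT 30: heading 270 -> 240
  RT 150: heading 240 -> 90
]
RT 202: heading 90 -> 248
Final: pos=(-2,4), heading=248, 3 segment(s) drawn

Answer: -2 4 248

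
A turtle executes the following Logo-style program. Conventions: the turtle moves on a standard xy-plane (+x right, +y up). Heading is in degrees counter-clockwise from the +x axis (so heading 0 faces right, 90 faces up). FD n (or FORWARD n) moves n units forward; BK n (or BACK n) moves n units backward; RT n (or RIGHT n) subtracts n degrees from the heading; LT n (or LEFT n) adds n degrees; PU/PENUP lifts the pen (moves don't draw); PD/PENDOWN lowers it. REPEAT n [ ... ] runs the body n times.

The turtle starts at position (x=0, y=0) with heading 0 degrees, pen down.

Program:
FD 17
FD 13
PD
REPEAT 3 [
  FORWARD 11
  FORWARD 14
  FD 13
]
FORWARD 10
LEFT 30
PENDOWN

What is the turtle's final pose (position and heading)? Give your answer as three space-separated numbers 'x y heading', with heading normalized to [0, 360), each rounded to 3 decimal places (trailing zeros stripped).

Answer: 154 0 30

Derivation:
Executing turtle program step by step:
Start: pos=(0,0), heading=0, pen down
FD 17: (0,0) -> (17,0) [heading=0, draw]
FD 13: (17,0) -> (30,0) [heading=0, draw]
PD: pen down
REPEAT 3 [
  -- iteration 1/3 --
  FD 11: (30,0) -> (41,0) [heading=0, draw]
  FD 14: (41,0) -> (55,0) [heading=0, draw]
  FD 13: (55,0) -> (68,0) [heading=0, draw]
  -- iteration 2/3 --
  FD 11: (68,0) -> (79,0) [heading=0, draw]
  FD 14: (79,0) -> (93,0) [heading=0, draw]
  FD 13: (93,0) -> (106,0) [heading=0, draw]
  -- iteration 3/3 --
  FD 11: (106,0) -> (117,0) [heading=0, draw]
  FD 14: (117,0) -> (131,0) [heading=0, draw]
  FD 13: (131,0) -> (144,0) [heading=0, draw]
]
FD 10: (144,0) -> (154,0) [heading=0, draw]
LT 30: heading 0 -> 30
PD: pen down
Final: pos=(154,0), heading=30, 12 segment(s) drawn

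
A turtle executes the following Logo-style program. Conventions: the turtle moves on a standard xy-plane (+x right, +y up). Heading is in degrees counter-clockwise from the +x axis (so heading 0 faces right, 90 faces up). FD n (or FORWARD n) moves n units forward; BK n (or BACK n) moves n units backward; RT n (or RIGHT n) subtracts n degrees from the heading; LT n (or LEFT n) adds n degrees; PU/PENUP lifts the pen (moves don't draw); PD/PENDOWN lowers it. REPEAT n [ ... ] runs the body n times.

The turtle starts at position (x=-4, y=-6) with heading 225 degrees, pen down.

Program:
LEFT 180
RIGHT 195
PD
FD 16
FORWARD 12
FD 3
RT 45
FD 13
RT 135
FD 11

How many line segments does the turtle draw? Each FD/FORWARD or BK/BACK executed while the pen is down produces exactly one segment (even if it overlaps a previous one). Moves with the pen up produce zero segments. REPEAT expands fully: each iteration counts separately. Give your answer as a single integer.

Executing turtle program step by step:
Start: pos=(-4,-6), heading=225, pen down
LT 180: heading 225 -> 45
RT 195: heading 45 -> 210
PD: pen down
FD 16: (-4,-6) -> (-17.856,-14) [heading=210, draw]
FD 12: (-17.856,-14) -> (-28.249,-20) [heading=210, draw]
FD 3: (-28.249,-20) -> (-30.847,-21.5) [heading=210, draw]
RT 45: heading 210 -> 165
FD 13: (-30.847,-21.5) -> (-43.404,-18.135) [heading=165, draw]
RT 135: heading 165 -> 30
FD 11: (-43.404,-18.135) -> (-33.878,-12.635) [heading=30, draw]
Final: pos=(-33.878,-12.635), heading=30, 5 segment(s) drawn
Segments drawn: 5

Answer: 5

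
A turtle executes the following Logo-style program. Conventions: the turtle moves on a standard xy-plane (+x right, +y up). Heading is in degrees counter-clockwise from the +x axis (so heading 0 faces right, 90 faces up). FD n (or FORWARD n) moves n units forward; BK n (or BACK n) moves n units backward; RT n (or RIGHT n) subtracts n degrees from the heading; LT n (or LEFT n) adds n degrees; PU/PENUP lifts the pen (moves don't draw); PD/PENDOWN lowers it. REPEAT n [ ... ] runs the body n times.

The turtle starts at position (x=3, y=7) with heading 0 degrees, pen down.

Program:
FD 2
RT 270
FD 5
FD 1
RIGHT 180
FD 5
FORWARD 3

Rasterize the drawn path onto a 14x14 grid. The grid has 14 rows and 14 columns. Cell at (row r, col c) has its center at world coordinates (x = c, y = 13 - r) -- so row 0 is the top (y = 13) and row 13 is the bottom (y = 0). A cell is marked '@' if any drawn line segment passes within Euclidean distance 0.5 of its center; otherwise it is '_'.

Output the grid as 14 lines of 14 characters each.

Segment 0: (3,7) -> (5,7)
Segment 1: (5,7) -> (5,12)
Segment 2: (5,12) -> (5,13)
Segment 3: (5,13) -> (5,8)
Segment 4: (5,8) -> (5,5)

Answer: _____@________
_____@________
_____@________
_____@________
_____@________
_____@________
___@@@________
_____@________
_____@________
______________
______________
______________
______________
______________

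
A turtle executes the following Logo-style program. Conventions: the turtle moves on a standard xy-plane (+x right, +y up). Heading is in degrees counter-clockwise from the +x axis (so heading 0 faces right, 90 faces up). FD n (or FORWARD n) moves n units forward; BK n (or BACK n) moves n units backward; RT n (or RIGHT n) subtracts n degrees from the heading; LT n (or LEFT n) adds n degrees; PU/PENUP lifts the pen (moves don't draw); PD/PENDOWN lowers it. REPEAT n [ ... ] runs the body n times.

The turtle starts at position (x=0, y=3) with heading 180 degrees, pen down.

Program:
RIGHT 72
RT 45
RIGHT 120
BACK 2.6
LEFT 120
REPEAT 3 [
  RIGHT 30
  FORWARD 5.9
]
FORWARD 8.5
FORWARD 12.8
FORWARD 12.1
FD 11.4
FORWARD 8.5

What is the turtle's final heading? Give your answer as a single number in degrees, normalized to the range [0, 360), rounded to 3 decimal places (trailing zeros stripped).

Answer: 333

Derivation:
Executing turtle program step by step:
Start: pos=(0,3), heading=180, pen down
RT 72: heading 180 -> 108
RT 45: heading 108 -> 63
RT 120: heading 63 -> 303
BK 2.6: (0,3) -> (-1.416,5.181) [heading=303, draw]
LT 120: heading 303 -> 63
REPEAT 3 [
  -- iteration 1/3 --
  RT 30: heading 63 -> 33
  FD 5.9: (-1.416,5.181) -> (3.532,8.394) [heading=33, draw]
  -- iteration 2/3 --
  RT 30: heading 33 -> 3
  FD 5.9: (3.532,8.394) -> (9.424,8.703) [heading=3, draw]
  -- iteration 3/3 --
  RT 30: heading 3 -> 333
  FD 5.9: (9.424,8.703) -> (14.681,6.024) [heading=333, draw]
]
FD 8.5: (14.681,6.024) -> (22.255,2.165) [heading=333, draw]
FD 12.8: (22.255,2.165) -> (33.659,-3.646) [heading=333, draw]
FD 12.1: (33.659,-3.646) -> (44.441,-9.139) [heading=333, draw]
FD 11.4: (44.441,-9.139) -> (54.598,-14.315) [heading=333, draw]
FD 8.5: (54.598,-14.315) -> (62.172,-18.174) [heading=333, draw]
Final: pos=(62.172,-18.174), heading=333, 9 segment(s) drawn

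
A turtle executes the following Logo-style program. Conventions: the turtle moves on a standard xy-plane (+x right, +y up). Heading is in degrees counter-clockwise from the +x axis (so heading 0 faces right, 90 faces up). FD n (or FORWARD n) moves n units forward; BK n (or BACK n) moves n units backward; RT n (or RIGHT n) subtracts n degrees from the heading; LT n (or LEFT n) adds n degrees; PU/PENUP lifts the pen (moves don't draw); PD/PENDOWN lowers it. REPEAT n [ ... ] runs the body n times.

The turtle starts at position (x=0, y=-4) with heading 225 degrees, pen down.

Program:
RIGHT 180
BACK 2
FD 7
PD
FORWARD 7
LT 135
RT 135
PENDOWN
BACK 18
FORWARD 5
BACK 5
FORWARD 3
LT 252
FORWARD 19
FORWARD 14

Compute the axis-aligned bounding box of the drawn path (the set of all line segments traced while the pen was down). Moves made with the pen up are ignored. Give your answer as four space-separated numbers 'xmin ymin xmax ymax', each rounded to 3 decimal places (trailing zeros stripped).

Answer: -4.243 -35.525 12.86 4.485

Derivation:
Executing turtle program step by step:
Start: pos=(0,-4), heading=225, pen down
RT 180: heading 225 -> 45
BK 2: (0,-4) -> (-1.414,-5.414) [heading=45, draw]
FD 7: (-1.414,-5.414) -> (3.536,-0.464) [heading=45, draw]
PD: pen down
FD 7: (3.536,-0.464) -> (8.485,4.485) [heading=45, draw]
LT 135: heading 45 -> 180
RT 135: heading 180 -> 45
PD: pen down
BK 18: (8.485,4.485) -> (-4.243,-8.243) [heading=45, draw]
FD 5: (-4.243,-8.243) -> (-0.707,-4.707) [heading=45, draw]
BK 5: (-0.707,-4.707) -> (-4.243,-8.243) [heading=45, draw]
FD 3: (-4.243,-8.243) -> (-2.121,-6.121) [heading=45, draw]
LT 252: heading 45 -> 297
FD 19: (-2.121,-6.121) -> (6.504,-23.05) [heading=297, draw]
FD 14: (6.504,-23.05) -> (12.86,-35.525) [heading=297, draw]
Final: pos=(12.86,-35.525), heading=297, 9 segment(s) drawn

Segment endpoints: x in {-4.243, -2.121, -1.414, -0.707, 0, 3.536, 6.504, 8.485, 12.86}, y in {-35.525, -23.05, -8.243, -6.121, -5.414, -4.707, -4, -0.464, 4.485}
xmin=-4.243, ymin=-35.525, xmax=12.86, ymax=4.485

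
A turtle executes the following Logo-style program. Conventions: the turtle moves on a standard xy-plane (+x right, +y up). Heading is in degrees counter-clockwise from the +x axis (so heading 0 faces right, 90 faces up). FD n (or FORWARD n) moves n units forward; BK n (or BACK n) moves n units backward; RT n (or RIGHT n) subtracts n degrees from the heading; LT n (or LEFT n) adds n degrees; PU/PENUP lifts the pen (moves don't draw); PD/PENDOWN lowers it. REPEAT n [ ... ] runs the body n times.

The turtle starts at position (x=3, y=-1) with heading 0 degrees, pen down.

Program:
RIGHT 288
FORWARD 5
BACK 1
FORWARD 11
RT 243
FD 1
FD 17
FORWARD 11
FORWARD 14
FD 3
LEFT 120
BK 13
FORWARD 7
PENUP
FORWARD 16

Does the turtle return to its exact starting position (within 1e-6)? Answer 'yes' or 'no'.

Executing turtle program step by step:
Start: pos=(3,-1), heading=0, pen down
RT 288: heading 0 -> 72
FD 5: (3,-1) -> (4.545,3.755) [heading=72, draw]
BK 1: (4.545,3.755) -> (4.236,2.804) [heading=72, draw]
FD 11: (4.236,2.804) -> (7.635,13.266) [heading=72, draw]
RT 243: heading 72 -> 189
FD 1: (7.635,13.266) -> (6.648,13.109) [heading=189, draw]
FD 17: (6.648,13.109) -> (-10.143,10.45) [heading=189, draw]
FD 11: (-10.143,10.45) -> (-21.008,8.729) [heading=189, draw]
FD 14: (-21.008,8.729) -> (-34.835,6.539) [heading=189, draw]
FD 3: (-34.835,6.539) -> (-37.798,6.07) [heading=189, draw]
LT 120: heading 189 -> 309
BK 13: (-37.798,6.07) -> (-45.98,16.173) [heading=309, draw]
FD 7: (-45.98,16.173) -> (-41.574,10.733) [heading=309, draw]
PU: pen up
FD 16: (-41.574,10.733) -> (-31.505,-1.702) [heading=309, move]
Final: pos=(-31.505,-1.702), heading=309, 10 segment(s) drawn

Start position: (3, -1)
Final position: (-31.505, -1.702)
Distance = 34.512; >= 1e-6 -> NOT closed

Answer: no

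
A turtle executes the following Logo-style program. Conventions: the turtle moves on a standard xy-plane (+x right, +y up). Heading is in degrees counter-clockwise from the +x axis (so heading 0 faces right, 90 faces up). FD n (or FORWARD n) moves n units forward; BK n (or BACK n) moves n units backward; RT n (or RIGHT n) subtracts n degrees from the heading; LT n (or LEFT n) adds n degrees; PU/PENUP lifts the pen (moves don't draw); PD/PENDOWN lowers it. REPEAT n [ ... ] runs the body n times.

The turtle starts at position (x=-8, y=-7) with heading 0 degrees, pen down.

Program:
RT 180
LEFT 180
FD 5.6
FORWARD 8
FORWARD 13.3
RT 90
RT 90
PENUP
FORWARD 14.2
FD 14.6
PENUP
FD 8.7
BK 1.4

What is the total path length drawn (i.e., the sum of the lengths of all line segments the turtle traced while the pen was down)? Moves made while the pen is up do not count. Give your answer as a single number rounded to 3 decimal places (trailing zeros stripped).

Answer: 26.9

Derivation:
Executing turtle program step by step:
Start: pos=(-8,-7), heading=0, pen down
RT 180: heading 0 -> 180
LT 180: heading 180 -> 0
FD 5.6: (-8,-7) -> (-2.4,-7) [heading=0, draw]
FD 8: (-2.4,-7) -> (5.6,-7) [heading=0, draw]
FD 13.3: (5.6,-7) -> (18.9,-7) [heading=0, draw]
RT 90: heading 0 -> 270
RT 90: heading 270 -> 180
PU: pen up
FD 14.2: (18.9,-7) -> (4.7,-7) [heading=180, move]
FD 14.6: (4.7,-7) -> (-9.9,-7) [heading=180, move]
PU: pen up
FD 8.7: (-9.9,-7) -> (-18.6,-7) [heading=180, move]
BK 1.4: (-18.6,-7) -> (-17.2,-7) [heading=180, move]
Final: pos=(-17.2,-7), heading=180, 3 segment(s) drawn

Segment lengths:
  seg 1: (-8,-7) -> (-2.4,-7), length = 5.6
  seg 2: (-2.4,-7) -> (5.6,-7), length = 8
  seg 3: (5.6,-7) -> (18.9,-7), length = 13.3
Total = 26.9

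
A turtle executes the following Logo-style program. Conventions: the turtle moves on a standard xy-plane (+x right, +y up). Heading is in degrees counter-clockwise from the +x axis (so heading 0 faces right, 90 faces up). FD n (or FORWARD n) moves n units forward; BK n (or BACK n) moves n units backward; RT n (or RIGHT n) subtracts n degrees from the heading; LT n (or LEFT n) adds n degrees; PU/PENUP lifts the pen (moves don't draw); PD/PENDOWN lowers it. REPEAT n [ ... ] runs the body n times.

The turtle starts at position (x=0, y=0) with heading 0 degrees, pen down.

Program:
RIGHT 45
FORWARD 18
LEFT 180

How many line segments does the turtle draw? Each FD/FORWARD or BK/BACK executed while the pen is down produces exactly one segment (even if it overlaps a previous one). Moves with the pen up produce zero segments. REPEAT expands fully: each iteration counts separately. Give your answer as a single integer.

Executing turtle program step by step:
Start: pos=(0,0), heading=0, pen down
RT 45: heading 0 -> 315
FD 18: (0,0) -> (12.728,-12.728) [heading=315, draw]
LT 180: heading 315 -> 135
Final: pos=(12.728,-12.728), heading=135, 1 segment(s) drawn
Segments drawn: 1

Answer: 1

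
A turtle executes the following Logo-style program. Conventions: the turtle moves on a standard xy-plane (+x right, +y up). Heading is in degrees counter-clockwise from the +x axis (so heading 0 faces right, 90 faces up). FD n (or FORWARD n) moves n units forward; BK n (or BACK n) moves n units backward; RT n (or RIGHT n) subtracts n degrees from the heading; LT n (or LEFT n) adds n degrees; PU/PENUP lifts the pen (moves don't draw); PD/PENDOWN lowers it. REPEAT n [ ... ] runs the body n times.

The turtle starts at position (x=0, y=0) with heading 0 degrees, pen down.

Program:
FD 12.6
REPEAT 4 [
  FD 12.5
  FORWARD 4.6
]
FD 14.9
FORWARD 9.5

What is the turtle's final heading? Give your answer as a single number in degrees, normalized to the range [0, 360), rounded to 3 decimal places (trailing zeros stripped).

Executing turtle program step by step:
Start: pos=(0,0), heading=0, pen down
FD 12.6: (0,0) -> (12.6,0) [heading=0, draw]
REPEAT 4 [
  -- iteration 1/4 --
  FD 12.5: (12.6,0) -> (25.1,0) [heading=0, draw]
  FD 4.6: (25.1,0) -> (29.7,0) [heading=0, draw]
  -- iteration 2/4 --
  FD 12.5: (29.7,0) -> (42.2,0) [heading=0, draw]
  FD 4.6: (42.2,0) -> (46.8,0) [heading=0, draw]
  -- iteration 3/4 --
  FD 12.5: (46.8,0) -> (59.3,0) [heading=0, draw]
  FD 4.6: (59.3,0) -> (63.9,0) [heading=0, draw]
  -- iteration 4/4 --
  FD 12.5: (63.9,0) -> (76.4,0) [heading=0, draw]
  FD 4.6: (76.4,0) -> (81,0) [heading=0, draw]
]
FD 14.9: (81,0) -> (95.9,0) [heading=0, draw]
FD 9.5: (95.9,0) -> (105.4,0) [heading=0, draw]
Final: pos=(105.4,0), heading=0, 11 segment(s) drawn

Answer: 0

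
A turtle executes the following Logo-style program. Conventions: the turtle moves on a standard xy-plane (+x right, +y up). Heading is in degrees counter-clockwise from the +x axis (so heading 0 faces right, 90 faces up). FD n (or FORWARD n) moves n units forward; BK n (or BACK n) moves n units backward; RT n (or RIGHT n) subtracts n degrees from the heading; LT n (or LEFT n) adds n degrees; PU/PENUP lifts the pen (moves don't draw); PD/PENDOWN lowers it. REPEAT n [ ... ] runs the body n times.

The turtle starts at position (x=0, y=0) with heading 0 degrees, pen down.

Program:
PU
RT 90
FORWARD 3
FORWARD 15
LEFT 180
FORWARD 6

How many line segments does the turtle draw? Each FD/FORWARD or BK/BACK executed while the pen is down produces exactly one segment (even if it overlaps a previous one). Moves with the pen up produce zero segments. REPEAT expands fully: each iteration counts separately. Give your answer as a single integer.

Executing turtle program step by step:
Start: pos=(0,0), heading=0, pen down
PU: pen up
RT 90: heading 0 -> 270
FD 3: (0,0) -> (0,-3) [heading=270, move]
FD 15: (0,-3) -> (0,-18) [heading=270, move]
LT 180: heading 270 -> 90
FD 6: (0,-18) -> (0,-12) [heading=90, move]
Final: pos=(0,-12), heading=90, 0 segment(s) drawn
Segments drawn: 0

Answer: 0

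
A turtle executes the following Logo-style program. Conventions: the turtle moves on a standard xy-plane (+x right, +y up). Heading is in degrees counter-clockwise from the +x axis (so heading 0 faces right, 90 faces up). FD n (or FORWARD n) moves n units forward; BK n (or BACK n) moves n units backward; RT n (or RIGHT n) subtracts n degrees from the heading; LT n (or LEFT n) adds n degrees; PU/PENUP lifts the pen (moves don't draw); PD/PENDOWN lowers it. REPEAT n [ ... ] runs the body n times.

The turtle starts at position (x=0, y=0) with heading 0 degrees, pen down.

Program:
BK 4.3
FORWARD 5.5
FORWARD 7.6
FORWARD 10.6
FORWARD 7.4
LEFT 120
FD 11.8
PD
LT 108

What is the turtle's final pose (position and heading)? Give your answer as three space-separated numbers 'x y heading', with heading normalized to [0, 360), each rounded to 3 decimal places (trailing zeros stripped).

Answer: 20.9 10.219 228

Derivation:
Executing turtle program step by step:
Start: pos=(0,0), heading=0, pen down
BK 4.3: (0,0) -> (-4.3,0) [heading=0, draw]
FD 5.5: (-4.3,0) -> (1.2,0) [heading=0, draw]
FD 7.6: (1.2,0) -> (8.8,0) [heading=0, draw]
FD 10.6: (8.8,0) -> (19.4,0) [heading=0, draw]
FD 7.4: (19.4,0) -> (26.8,0) [heading=0, draw]
LT 120: heading 0 -> 120
FD 11.8: (26.8,0) -> (20.9,10.219) [heading=120, draw]
PD: pen down
LT 108: heading 120 -> 228
Final: pos=(20.9,10.219), heading=228, 6 segment(s) drawn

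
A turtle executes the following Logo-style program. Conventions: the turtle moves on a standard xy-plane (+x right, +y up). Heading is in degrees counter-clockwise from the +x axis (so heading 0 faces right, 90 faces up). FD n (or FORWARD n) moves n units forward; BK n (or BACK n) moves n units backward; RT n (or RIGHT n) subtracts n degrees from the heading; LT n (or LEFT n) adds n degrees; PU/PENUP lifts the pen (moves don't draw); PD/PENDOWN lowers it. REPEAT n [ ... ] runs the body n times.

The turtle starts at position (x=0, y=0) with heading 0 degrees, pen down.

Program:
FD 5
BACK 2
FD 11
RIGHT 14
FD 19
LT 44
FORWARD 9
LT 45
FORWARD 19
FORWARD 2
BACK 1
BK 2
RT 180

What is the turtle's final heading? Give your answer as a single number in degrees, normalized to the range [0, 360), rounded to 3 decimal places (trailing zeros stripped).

Executing turtle program step by step:
Start: pos=(0,0), heading=0, pen down
FD 5: (0,0) -> (5,0) [heading=0, draw]
BK 2: (5,0) -> (3,0) [heading=0, draw]
FD 11: (3,0) -> (14,0) [heading=0, draw]
RT 14: heading 0 -> 346
FD 19: (14,0) -> (32.436,-4.597) [heading=346, draw]
LT 44: heading 346 -> 30
FD 9: (32.436,-4.597) -> (40.23,-0.097) [heading=30, draw]
LT 45: heading 30 -> 75
FD 19: (40.23,-0.097) -> (45.147,18.256) [heading=75, draw]
FD 2: (45.147,18.256) -> (45.665,20.188) [heading=75, draw]
BK 1: (45.665,20.188) -> (45.406,19.222) [heading=75, draw]
BK 2: (45.406,19.222) -> (44.889,17.29) [heading=75, draw]
RT 180: heading 75 -> 255
Final: pos=(44.889,17.29), heading=255, 9 segment(s) drawn

Answer: 255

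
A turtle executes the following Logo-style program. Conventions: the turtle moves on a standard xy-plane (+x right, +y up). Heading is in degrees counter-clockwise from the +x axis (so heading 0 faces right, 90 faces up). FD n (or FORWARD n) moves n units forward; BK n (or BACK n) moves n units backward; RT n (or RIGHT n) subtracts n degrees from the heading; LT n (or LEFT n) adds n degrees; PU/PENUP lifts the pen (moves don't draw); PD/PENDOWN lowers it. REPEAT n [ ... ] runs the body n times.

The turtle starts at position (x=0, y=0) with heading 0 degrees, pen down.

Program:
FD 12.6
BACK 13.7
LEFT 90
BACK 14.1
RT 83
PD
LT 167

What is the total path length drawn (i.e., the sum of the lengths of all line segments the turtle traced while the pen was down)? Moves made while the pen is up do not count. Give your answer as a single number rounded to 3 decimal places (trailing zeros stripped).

Executing turtle program step by step:
Start: pos=(0,0), heading=0, pen down
FD 12.6: (0,0) -> (12.6,0) [heading=0, draw]
BK 13.7: (12.6,0) -> (-1.1,0) [heading=0, draw]
LT 90: heading 0 -> 90
BK 14.1: (-1.1,0) -> (-1.1,-14.1) [heading=90, draw]
RT 83: heading 90 -> 7
PD: pen down
LT 167: heading 7 -> 174
Final: pos=(-1.1,-14.1), heading=174, 3 segment(s) drawn

Segment lengths:
  seg 1: (0,0) -> (12.6,0), length = 12.6
  seg 2: (12.6,0) -> (-1.1,0), length = 13.7
  seg 3: (-1.1,0) -> (-1.1,-14.1), length = 14.1
Total = 40.4

Answer: 40.4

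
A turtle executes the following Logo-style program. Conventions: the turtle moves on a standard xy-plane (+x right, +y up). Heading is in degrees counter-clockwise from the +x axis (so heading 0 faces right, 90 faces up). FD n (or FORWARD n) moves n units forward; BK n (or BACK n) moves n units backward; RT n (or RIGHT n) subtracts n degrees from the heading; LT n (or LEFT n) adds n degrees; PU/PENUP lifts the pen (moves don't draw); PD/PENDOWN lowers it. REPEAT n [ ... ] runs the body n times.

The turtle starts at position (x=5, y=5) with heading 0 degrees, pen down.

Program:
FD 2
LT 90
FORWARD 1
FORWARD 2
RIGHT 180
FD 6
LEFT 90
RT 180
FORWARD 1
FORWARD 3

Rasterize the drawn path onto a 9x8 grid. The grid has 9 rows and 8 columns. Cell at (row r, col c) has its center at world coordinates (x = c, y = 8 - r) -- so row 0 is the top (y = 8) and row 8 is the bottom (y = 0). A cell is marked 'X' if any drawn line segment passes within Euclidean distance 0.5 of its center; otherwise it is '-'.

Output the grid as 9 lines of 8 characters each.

Segment 0: (5,5) -> (7,5)
Segment 1: (7,5) -> (7,6)
Segment 2: (7,6) -> (7,8)
Segment 3: (7,8) -> (7,2)
Segment 4: (7,2) -> (6,2)
Segment 5: (6,2) -> (3,2)

Answer: -------X
-------X
-------X
-----XXX
-------X
-------X
---XXXXX
--------
--------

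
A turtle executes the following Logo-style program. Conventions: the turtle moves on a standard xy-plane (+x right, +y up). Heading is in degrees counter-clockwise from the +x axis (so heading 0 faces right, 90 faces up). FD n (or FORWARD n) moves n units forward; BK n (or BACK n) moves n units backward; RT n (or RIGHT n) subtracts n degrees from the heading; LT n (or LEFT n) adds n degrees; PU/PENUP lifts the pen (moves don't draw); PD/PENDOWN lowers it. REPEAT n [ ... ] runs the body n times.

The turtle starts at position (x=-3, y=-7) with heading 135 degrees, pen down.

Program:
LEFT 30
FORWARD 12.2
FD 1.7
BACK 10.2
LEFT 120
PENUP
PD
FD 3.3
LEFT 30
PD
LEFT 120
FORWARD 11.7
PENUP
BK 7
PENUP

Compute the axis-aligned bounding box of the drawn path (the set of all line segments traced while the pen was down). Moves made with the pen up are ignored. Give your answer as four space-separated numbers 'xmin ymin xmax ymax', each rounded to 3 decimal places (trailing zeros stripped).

Executing turtle program step by step:
Start: pos=(-3,-7), heading=135, pen down
LT 30: heading 135 -> 165
FD 12.2: (-3,-7) -> (-14.784,-3.842) [heading=165, draw]
FD 1.7: (-14.784,-3.842) -> (-16.426,-3.402) [heading=165, draw]
BK 10.2: (-16.426,-3.402) -> (-6.574,-6.042) [heading=165, draw]
LT 120: heading 165 -> 285
PU: pen up
PD: pen down
FD 3.3: (-6.574,-6.042) -> (-5.72,-9.23) [heading=285, draw]
LT 30: heading 285 -> 315
PD: pen down
LT 120: heading 315 -> 75
FD 11.7: (-5.72,-9.23) -> (-2.692,2.071) [heading=75, draw]
PU: pen up
BK 7: (-2.692,2.071) -> (-4.503,-4.69) [heading=75, move]
PU: pen up
Final: pos=(-4.503,-4.69), heading=75, 5 segment(s) drawn

Segment endpoints: x in {-16.426, -14.784, -6.574, -5.72, -3, -2.692}, y in {-9.23, -7, -6.042, -3.842, -3.402, 2.071}
xmin=-16.426, ymin=-9.23, xmax=-2.692, ymax=2.071

Answer: -16.426 -9.23 -2.692 2.071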